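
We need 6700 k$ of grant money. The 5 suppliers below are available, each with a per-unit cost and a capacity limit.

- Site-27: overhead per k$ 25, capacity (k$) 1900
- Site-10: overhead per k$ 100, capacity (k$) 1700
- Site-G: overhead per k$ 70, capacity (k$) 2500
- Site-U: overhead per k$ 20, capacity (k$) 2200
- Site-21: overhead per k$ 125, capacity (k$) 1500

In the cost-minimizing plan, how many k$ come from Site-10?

100

Use suppliers in increasing cost order.
Take 2200 from Site-U at 20 — need 4500 more.
Take 1900 from Site-27 at 25 — need 2600 more.
Take 2500 from Site-G at 70 — need 100 more.
Site-10 at 100: take 100 of its 1700 — requirement met.
Site-21: unused.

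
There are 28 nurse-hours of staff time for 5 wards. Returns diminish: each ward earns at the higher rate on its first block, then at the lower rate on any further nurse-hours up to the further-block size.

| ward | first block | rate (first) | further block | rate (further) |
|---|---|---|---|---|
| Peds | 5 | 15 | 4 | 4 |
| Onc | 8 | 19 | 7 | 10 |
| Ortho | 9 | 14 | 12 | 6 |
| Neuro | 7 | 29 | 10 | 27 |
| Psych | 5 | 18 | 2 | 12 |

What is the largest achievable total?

Rank every tier by rate: Neuro/first 29 > Neuro/second 27 > Onc/first 19 > Psych/first 18 > Peds/first 15 > Ortho/first 14 > Psych/second 12 > Onc/second 10 > Ortho/second 6 > Peds/second 4.
Neuro first at 29: fill all 7 → 21 left.
Fill Neuro second block (10 at 27) → 11 left.
Onc/first (19): +8 → 3 left.
Psych/first: +3 of 5 at 18; pool empty.
Total = 29×7 + 27×10 + 19×8 + 18×3 = 679.

679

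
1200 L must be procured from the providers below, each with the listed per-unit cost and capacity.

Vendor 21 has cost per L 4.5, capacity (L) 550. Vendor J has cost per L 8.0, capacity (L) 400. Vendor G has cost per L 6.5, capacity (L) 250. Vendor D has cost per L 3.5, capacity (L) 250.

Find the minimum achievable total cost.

Fill from the cheapest provider first.
Vendor D (3.5): use full 250 → 950 L to go.
Vendor 21 (4.5): use full 550 → 400 L to go.
Vendor G at 6.5: take all 250 L → 150 still needed.
Vendor J (8.0): take the remaining 150 → done.
Cost = 250×3.5 + 550×4.5 + 250×6.5 + 150×8.0 = 6175.

6175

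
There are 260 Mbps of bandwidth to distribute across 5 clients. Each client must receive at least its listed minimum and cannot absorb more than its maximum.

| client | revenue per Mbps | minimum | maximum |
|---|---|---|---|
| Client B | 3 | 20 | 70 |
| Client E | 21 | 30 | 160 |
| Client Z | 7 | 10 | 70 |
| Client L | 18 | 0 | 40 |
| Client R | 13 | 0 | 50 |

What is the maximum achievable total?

4600

Meeting every minimum uses 20+30+10+0+0 = 60 Mbps, leaving 200.
Order the clients by revenue per Mbps: Client E 21 > Client L 18 > Client R 13 > Client Z 7 > Client B 3.
Client E: +130 to 160 (cap) — 70 left.
Client L: +40 to 40 (cap) — 30 left.
Only 30 left; Client R takes them to reach 30.
Total = 3×20 + 21×160 + 7×10 + 18×40 + 13×30 = 4600.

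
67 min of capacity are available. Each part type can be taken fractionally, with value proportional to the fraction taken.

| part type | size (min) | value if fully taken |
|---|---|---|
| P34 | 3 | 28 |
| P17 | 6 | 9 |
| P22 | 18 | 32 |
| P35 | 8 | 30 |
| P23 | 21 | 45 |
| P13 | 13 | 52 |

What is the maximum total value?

193

Rank by value-to-size ratio: P34 28/3≈9.33, P13 52/13≈4, P35 30/8≈3.75, P23 45/21≈2.14, P22 32/18≈1.78, P17 9/6≈1.5.
Take all of P34 (3 min, value 28) — 64 min left.
All 13 min of P13 fit (value 52) — 51 remain.
Take all of P35 (8 min, value 30) — 43 min left.
All 21 min of P23 fit (value 45) — 22 remain.
Take all of P22 (18 min, value 32) — 4 min left.
Only 4 min remain; take 4/6 of P17 for value 9×4/6 = 6.
Total value = 193.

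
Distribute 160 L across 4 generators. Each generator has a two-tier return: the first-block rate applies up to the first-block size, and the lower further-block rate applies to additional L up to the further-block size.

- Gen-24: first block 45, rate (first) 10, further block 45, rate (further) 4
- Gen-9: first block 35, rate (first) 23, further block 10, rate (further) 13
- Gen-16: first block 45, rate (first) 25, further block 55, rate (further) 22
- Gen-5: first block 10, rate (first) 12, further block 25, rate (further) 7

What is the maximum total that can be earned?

Order all 8 blocks by rate: Gen-16/tier1 25 > Gen-9/tier1 23 > Gen-16/tier2 22 > Gen-9/tier2 13 > Gen-5/tier1 12 > Gen-24/tier1 10 > Gen-5/tier2 7 > Gen-24/tier2 4.
Gen-16/tier1 (25): +45 ; 115 left.
Gen-9 tier1 at 23: fill all 35 ; 80 left.
Gen-16/tier2 (22): +55 ; 25 left.
Gen-9 tier2 at 13: fill all 10 ; 15 left.
Fill Gen-5 tier1 block (10 at 12) ; 5 left.
Gen-24/tier1: +5 of 45 at 10; pool empty.
Total = 25×45 + 23×35 + 22×55 + 13×10 + 12×10 + 10×5 = 3440.

3440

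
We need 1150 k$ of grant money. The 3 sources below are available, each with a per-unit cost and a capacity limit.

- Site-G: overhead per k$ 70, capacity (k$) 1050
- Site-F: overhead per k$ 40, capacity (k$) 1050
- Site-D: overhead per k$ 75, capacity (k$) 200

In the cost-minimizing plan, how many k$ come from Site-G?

100

Fill from the cheapest source first.
Site-F at 40: take all 1050 k$ ; 100 still needed.
Take 100 from Site-G at 70 to finish.
Site-D: unused.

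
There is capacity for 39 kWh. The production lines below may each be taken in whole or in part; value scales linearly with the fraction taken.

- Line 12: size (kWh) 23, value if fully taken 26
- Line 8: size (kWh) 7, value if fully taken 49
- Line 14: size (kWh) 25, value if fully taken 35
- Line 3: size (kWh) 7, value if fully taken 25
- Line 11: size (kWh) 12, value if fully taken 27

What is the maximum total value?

Rank by value-to-size ratio: Line 8 49/7≈7, Line 3 25/7≈3.57, Line 11 27/12≈2.25, Line 14 35/25≈1.4, Line 12 26/23≈1.13.
All 7 kWh of Line 8 fit (value 49) → 32 remain.
Take all of Line 3 (7 kWh, value 25) → 25 kWh left.
All 12 kWh of Line 11 fit (value 27) → 13 remain.
Only 13 kWh remain; take 13/25 of Line 14 for value 35×13/25 = 18.2.
Total value = 119.2.

119.2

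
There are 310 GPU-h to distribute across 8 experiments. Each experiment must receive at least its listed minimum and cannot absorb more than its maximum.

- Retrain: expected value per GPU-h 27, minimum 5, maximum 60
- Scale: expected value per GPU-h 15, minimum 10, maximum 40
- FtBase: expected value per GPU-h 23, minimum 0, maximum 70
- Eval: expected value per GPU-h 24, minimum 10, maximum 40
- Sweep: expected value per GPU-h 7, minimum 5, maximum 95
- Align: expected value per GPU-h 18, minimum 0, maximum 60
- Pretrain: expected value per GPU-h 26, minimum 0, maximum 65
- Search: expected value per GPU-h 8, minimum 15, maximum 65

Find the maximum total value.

6995

Meeting every minimum uses 5+10+0+10+5+0+0+15 = 45 GPU-h, leaving 265.
Highest expected value per GPU-h first: Retrain 27 > Pretrain 26 > Eval 24 > FtBase 23 > Align 18 > Scale 15 > Search 8 > Sweep 7.
Give Retrain 55 more to hit its cap of 60 → 210 left.
Pretrain: +65 to 65 (cap) → 145 left.
Eval: +30 to 40 (cap) → 115 left.
Give FtBase 70 more to hit its cap of 70 → 45 left.
Align has room for 60 more but only 45 remain, so it gets 45.
Total = 27×60 + 15×10 + 23×70 + 24×40 + 7×5 + 18×45 + 26×65 + 8×15 = 6995.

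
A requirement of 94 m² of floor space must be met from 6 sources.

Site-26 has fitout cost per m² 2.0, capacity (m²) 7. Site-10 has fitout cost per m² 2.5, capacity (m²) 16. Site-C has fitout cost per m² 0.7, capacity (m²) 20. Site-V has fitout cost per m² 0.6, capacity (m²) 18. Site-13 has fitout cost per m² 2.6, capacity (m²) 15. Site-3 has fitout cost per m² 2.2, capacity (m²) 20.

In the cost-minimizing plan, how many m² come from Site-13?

13

Fill from the cheapest source first.
Site-V at 0.6: take all 18 m² ; 76 still needed.
Site-C (0.7): use full 20 ; 56 m² to go.
Site-26 at 2.0: take all 7 m² ; 49 still needed.
Site-3 at 2.2: take all 20 m² ; 29 still needed.
Site-10 at 2.5: take all 16 m² ; 13 still needed.
Site-13 (2.6): take the remaining 13 ; done.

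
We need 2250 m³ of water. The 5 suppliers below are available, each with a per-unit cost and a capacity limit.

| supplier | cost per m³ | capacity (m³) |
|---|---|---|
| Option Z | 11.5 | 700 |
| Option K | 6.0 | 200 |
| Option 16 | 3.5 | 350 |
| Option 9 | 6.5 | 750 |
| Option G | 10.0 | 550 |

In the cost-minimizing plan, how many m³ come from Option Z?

400

Cheapest first:
Option 16 (3.5): use full 350 — 1900 m³ to go.
Option K at 6.0: take all 200 m³ — 1700 still needed.
Take 750 from Option 9 at 6.5 — need 950 more.
Option G (10.0): use full 550 — 400 m³ to go.
Take 400 from Option Z at 11.5 to finish.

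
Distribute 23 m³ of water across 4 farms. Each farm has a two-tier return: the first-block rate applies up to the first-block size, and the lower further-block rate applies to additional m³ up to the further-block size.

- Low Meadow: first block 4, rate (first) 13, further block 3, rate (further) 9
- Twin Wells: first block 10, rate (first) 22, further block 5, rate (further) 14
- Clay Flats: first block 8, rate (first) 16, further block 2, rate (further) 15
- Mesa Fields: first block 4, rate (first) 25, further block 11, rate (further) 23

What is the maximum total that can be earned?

529

Rank every tier by rate: Mesa Fields/T1 25 > Mesa Fields/T2 23 > Twin Wells/T1 22 > Clay Flats/T1 16 > Clay Flats/T2 15 > Twin Wells/T2 14 > Low Meadow/T1 13 > Low Meadow/T2 9.
Fill Mesa Fields T1 block (4 at 25) → 19 left.
Mesa Fields T2 at 23: fill all 11 → 8 left.
8 remain; put them into Twin Wells T1 at 22.
Total = 25×4 + 23×11 + 22×8 = 529.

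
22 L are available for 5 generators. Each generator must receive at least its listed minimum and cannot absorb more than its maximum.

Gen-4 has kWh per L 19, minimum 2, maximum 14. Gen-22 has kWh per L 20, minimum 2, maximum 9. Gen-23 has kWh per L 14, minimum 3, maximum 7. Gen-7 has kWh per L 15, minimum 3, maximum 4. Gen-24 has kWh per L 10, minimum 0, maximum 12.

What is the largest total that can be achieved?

Meeting every minimum uses 2+2+3+3+0 = 10 L, leaving 12.
Highest kWh per L first: Gen-22 20 > Gen-4 19 > Gen-7 15 > Gen-23 14 > Gen-24 10.
Gen-22 takes 7 more to reach its cap of 9 ; 5 left.
Only 5 left; Gen-4 takes them to reach 7.
Total = 19×7 + 20×9 + 14×3 + 15×3 = 400.

400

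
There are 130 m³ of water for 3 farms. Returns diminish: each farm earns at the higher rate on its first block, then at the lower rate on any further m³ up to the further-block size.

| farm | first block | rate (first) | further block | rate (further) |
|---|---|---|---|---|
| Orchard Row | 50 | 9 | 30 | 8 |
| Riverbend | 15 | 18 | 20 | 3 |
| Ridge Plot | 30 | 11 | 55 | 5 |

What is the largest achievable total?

Treat each block as its own option and order by rate: Riverbend/tier1 18 > Ridge Plot/tier1 11 > Orchard Row/tier1 9 > Orchard Row/tier2 8 > Ridge Plot/tier2 5 > Riverbend/tier2 3.
Riverbend tier1 at 18: fill all 15 — 115 left.
Ridge Plot tier1 at 11: fill all 30 — 85 left.
Fill Orchard Row tier1 block (50 at 9) — 35 left.
Fill Orchard Row tier2 block (30 at 8) — 5 left.
Ridge Plot/tier2: +5 of 55 at 5; pool empty.
Total = 18×15 + 11×30 + 9×50 + 8×30 + 5×5 = 1315.

1315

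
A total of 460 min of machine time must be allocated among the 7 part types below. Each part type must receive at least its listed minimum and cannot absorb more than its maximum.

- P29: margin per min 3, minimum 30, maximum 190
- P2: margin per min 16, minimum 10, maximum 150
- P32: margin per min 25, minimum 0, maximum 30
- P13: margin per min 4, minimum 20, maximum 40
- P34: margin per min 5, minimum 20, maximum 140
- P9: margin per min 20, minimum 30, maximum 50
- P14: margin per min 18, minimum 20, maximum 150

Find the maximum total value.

7170

Meeting every minimum uses 30+10+0+20+20+30+20 = 130 min, leaving 330.
Order the part types by margin per min: P32 25 > P9 20 > P14 18 > P2 16 > P34 5 > P13 4 > P29 3.
P32: +30 to 30 (cap) → 300 left.
P9 takes 20 more to reach its cap of 50 → 280 left.
P14: +130 to 150 (cap) → 150 left.
P2 takes 140 more to reach its cap of 150 → 10 left.
P34: +10 (room for 120) → 30. Pool exhausted.
Total = 3×30 + 16×150 + 25×30 + 4×20 + 5×30 + 20×50 + 18×150 = 7170.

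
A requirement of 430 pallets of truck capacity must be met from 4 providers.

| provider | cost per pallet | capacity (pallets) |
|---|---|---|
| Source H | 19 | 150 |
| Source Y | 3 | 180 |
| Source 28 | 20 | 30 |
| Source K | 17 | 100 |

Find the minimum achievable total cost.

5090

Fill from the cheapest provider first.
Take 180 from Source Y at 3 — need 250 more.
Take 100 from Source K at 17 — need 150 more.
Source H at 19: take all 150 pallets — 0 still needed.
Source 28: unused.
Cost = 180×3 + 100×17 + 150×19 = 5090.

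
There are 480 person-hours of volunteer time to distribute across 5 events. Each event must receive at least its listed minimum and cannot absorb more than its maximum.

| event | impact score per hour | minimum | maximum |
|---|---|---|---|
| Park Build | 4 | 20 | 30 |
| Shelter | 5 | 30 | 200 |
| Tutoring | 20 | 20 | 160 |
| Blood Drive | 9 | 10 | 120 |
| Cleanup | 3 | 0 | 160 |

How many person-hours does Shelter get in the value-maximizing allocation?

180

Meeting every minimum uses 20+30+20+10+0 = 80 person-hours, leaving 400.
Order the events by impact score per hour: Tutoring 20 > Blood Drive 9 > Shelter 5 > Park Build 4 > Cleanup 3.
Give Tutoring 140 more to hit its cap of 160 → 260 left.
Blood Drive takes 110 more to reach its cap of 120 → 150 left.
Shelter: +150 (room for 170) → 180. Pool exhausted.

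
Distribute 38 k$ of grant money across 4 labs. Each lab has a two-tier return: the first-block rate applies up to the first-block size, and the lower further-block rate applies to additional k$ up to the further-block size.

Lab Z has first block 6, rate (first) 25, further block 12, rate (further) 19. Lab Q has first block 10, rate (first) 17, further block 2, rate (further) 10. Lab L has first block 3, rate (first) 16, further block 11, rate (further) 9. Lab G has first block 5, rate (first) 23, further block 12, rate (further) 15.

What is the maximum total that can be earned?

Treat each block as its own option and order by rate: Lab Z/T1 25 > Lab G/T1 23 > Lab Z/T2 19 > Lab Q/T1 17 > Lab L/T1 16 > Lab G/T2 15 > Lab Q/T2 10 > Lab L/T2 9.
Fill Lab Z T1 block (6 at 25) ; 32 left.
Lab G/T1 (23): +5 ; 27 left.
Fill Lab Z T2 block (12 at 19) ; 15 left.
Lab Q/T1 (17): +10 ; 5 left.
Fill Lab L T1 block (3 at 16) ; 2 left.
Lab G T2 at 15: only 2 left, fill 2.
Total = 25×6 + 23×5 + 19×12 + 17×10 + 16×3 + 15×2 = 741.

741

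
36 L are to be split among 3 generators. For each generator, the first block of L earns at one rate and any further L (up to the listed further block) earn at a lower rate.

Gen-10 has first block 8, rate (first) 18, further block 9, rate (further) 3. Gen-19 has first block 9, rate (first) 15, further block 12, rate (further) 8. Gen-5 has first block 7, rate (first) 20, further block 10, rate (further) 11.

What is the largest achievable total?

545

Rank every tier by rate: Gen-5/tier1 20 > Gen-10/tier1 18 > Gen-19/tier1 15 > Gen-5/tier2 11 > Gen-19/tier2 8 > Gen-10/tier2 3.
Fill Gen-5 tier1 block (7 at 20) → 29 left.
Gen-10/tier1 (18): +8 → 21 left.
Gen-19/tier1 (15): +9 → 12 left.
Gen-5 tier2 at 11: fill all 10 → 2 left.
Gen-19 tier2 at 8: only 2 left, fill 2.
Total = 20×7 + 18×8 + 15×9 + 11×10 + 8×2 = 545.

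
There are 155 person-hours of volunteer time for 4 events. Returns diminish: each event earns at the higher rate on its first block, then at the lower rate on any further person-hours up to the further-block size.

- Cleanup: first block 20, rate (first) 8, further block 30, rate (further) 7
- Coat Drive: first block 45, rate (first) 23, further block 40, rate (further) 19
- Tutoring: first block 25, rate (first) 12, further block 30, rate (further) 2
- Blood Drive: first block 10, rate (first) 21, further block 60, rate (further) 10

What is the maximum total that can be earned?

Rank every tier by rate: Coat Drive/first 23 > Blood Drive/first 21 > Coat Drive/second 19 > Tutoring/first 12 > Blood Drive/second 10 > Cleanup/first 8 > Cleanup/second 7 > Tutoring/second 2.
Coat Drive first at 23: fill all 45 — 110 left.
Blood Drive/first (21): +10 — 100 left.
Fill Coat Drive second block (40 at 19) — 60 left.
Fill Tutoring first block (25 at 12) — 35 left.
Blood Drive/second: +35 of 60 at 10; pool empty.
Total = 23×45 + 21×10 + 19×40 + 12×25 + 10×35 = 2655.

2655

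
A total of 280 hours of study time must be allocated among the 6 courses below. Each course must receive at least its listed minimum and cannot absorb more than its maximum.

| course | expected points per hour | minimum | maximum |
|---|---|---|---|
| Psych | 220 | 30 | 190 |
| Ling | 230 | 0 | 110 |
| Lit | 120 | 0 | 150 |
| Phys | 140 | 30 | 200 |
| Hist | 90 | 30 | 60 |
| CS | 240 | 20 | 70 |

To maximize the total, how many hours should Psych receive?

Meeting every minimum uses 30+0+0+30+30+20 = 110 hours, leaving 170.
Rank by expected points per hour: CS 240 > Ling 230 > Psych 220 > Phys 140 > Lit 120 > Hist 90.
CS takes 50 more to reach its cap of 70 ; 120 left.
Ling takes 110 more to reach its cap of 110 ; 10 left.
Psych: +10 (room for 160) → 40. Pool exhausted.

40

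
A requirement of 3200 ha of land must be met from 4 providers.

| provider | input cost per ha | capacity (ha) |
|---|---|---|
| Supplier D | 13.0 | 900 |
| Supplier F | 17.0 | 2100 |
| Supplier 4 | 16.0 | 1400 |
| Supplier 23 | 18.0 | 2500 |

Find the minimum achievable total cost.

Cheapest first:
Take 900 from Supplier D at 13.0 ; need 2300 more.
Supplier 4 (16.0): use full 1400 ; 900 ha to go.
Supplier F at 17.0: take 900 of its 2100 ; requirement met.
Supplier 23: unused.
Cost = 900×13.0 + 1400×16.0 + 900×17.0 = 49400.

49400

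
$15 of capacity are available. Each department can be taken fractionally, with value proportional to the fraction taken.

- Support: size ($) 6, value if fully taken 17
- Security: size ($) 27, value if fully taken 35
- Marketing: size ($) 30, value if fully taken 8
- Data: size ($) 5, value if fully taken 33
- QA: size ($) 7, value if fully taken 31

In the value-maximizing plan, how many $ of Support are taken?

Rank by value-to-size ratio: Data 33/5≈6.6, QA 31/7≈4.43, Support 17/6≈2.83, Security 35/27≈1.3, Marketing 8/30≈0.267.
All 5 $ of Data fit (value 33) — 10 remain.
QA: take in full, 7 $ for value 31 — 3 left.
Only 3 $ remain; take 3/6 of Support for value 17×3/6 = 8.5.

3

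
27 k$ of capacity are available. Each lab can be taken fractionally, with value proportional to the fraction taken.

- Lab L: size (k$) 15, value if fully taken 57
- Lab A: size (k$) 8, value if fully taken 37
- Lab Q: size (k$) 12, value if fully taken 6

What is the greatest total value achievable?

Sort by value density: Lab A 37/8≈4.62, Lab L 57/15≈3.8, Lab Q 6/12≈0.5.
Take all of Lab A (8 k$, value 37) ; 19 k$ left.
Lab L: take in full, 15 k$ for value 57 ; 4 left.
4 k$ left: a 4/12 share of Lab Q gives 6×4/12 = 2.
Total value = 96.

96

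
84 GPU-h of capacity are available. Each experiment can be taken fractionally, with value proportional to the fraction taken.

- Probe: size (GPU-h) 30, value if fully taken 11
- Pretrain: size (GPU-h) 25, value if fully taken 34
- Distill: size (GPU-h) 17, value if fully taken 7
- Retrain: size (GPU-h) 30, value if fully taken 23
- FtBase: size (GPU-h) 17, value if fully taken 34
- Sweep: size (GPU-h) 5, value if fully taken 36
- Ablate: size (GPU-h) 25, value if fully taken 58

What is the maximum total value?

171.2

Sort by value density: Sweep 36/5≈7.2, Ablate 58/25≈2.32, FtBase 34/17≈2, Pretrain 34/25≈1.36, Retrain 23/30≈0.767, Distill 7/17≈0.412, Probe 11/30≈0.367.
All 5 GPU-h of Sweep fit (value 36) — 79 remain.
Ablate: take in full, 25 GPU-h for value 58 — 54 left.
FtBase: take in full, 17 GPU-h for value 34 — 37 left.
Take all of Pretrain (25 GPU-h, value 34) — 12 GPU-h left.
Only 12 GPU-h remain; take 12/30 of Retrain for value 23×12/30 = 9.2.
Total value = 171.2.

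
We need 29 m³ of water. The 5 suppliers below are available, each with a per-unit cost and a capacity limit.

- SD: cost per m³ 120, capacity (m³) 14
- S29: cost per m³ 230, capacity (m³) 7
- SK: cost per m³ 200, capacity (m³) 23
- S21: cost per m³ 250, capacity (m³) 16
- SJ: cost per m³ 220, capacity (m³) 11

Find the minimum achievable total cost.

Cheapest first:
Take 14 from SD at 120 — need 15 more.
SK at 200: take 15 of its 23 — requirement met.
SJ, S29, S21: unused.
Cost = 14×120 + 15×200 = 4680.

4680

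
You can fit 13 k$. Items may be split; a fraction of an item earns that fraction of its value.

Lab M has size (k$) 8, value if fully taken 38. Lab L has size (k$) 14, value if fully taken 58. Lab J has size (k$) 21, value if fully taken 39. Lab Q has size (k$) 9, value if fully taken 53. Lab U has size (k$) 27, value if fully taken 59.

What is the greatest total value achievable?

Rank by value-to-size ratio: Lab Q 53/9≈5.89, Lab M 38/8≈4.75, Lab L 58/14≈4.14, Lab U 59/27≈2.19, Lab J 39/21≈1.86.
Take all of Lab Q (9 k$, value 53) → 4 k$ left.
4 k$ left: a 4/8 share of Lab M gives 38×4/8 = 19.
Total value = 72.

72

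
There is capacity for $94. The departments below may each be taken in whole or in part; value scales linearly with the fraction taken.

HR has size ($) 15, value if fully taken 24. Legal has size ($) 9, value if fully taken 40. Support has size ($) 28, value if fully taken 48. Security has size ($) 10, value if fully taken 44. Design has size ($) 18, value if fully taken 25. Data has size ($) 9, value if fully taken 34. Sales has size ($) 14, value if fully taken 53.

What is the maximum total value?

255.5

Sort by value density: Legal 40/9≈4.44, Security 44/10≈4.4, Sales 53/14≈3.79, Data 34/9≈3.78, Support 48/28≈1.71, HR 24/15≈1.6, Design 25/18≈1.39.
Legal: take in full, 9 $ for value 40 — 85 left.
All 10 $ of Security fit (value 44) — 75 remain.
Take all of Sales (14 $, value 53) — 61 $ left.
Data: take in full, 9 $ for value 34 — 52 left.
Take all of Support (28 $, value 48) — 24 $ left.
All 15 $ of HR fit (value 24) — 9 remain.
Fill the last 9 $ with part of Design: 9/18 of it earns 12.5.
Total value = 255.5.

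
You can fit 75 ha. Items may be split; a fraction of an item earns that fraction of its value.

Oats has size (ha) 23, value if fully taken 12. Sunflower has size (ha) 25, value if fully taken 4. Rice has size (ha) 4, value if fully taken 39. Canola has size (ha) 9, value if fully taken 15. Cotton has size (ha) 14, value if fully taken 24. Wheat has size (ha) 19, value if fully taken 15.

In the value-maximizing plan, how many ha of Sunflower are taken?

6

Best value per unit of size first: Rice 39/4≈9.75, Cotton 24/14≈1.71, Canola 15/9≈1.67, Wheat 15/19≈0.789, Oats 12/23≈0.522, Sunflower 4/25≈0.16.
All 4 ha of Rice fit (value 39) — 71 remain.
Take all of Cotton (14 ha, value 24) — 57 ha left.
All 9 ha of Canola fit (value 15) — 48 remain.
All 19 ha of Wheat fit (value 15) — 29 remain.
Take all of Oats (23 ha, value 12) — 6 ha left.
Only 6 ha remain; take 6/25 of Sunflower for value 4×6/25 = 0.96.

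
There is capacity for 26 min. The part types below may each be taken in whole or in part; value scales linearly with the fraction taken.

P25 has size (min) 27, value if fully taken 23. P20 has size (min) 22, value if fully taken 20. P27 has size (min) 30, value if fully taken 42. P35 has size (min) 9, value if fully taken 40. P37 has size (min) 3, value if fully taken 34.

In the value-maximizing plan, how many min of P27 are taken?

14

Sort by value density: P37 34/3≈11.3, P35 40/9≈4.44, P27 42/30≈1.4, P20 20/22≈0.909, P25 23/27≈0.852.
Take all of P37 (3 min, value 34) ; 23 min left.
All 9 min of P35 fit (value 40) ; 14 remain.
14 min left: a 14/30 share of P27 gives 42×14/30 = 19.6.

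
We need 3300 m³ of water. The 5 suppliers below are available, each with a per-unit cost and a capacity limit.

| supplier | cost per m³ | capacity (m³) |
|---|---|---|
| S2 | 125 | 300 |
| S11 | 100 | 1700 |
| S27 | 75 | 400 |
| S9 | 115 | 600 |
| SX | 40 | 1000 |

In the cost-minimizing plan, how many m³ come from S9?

200

Use suppliers in increasing cost order.
SX (40): use full 1000 ; 2300 m³ to go.
S27 at 75: take all 400 m³ ; 1900 still needed.
S11 (100): use full 1700 ; 200 m³ to go.
Take 200 from S9 at 115 to finish.
S2: unused.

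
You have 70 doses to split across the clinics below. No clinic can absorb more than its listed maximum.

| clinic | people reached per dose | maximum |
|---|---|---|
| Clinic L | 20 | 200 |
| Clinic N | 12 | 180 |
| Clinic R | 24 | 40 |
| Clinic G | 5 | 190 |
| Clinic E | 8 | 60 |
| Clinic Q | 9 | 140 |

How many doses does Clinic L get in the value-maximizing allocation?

Order the clinics by people reached per dose: Clinic R 24 > Clinic L 20 > Clinic N 12 > Clinic Q 9 > Clinic E 8 > Clinic G 5.
Clinic R takes 40 to reach its cap of 40 ; 30 left.
Clinic L: +30 (room for 200) → 30. Pool exhausted.

30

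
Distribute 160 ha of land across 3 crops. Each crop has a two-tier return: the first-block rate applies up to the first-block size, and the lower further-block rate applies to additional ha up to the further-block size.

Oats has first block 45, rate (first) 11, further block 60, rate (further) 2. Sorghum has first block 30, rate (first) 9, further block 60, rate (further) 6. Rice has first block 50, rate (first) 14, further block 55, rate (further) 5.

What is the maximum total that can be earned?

1675

Order all 6 blocks by rate: Rice/tier1 14 > Oats/tier1 11 > Sorghum/tier1 9 > Sorghum/tier2 6 > Rice/tier2 5 > Oats/tier2 2.
Rice/tier1 (14): +50 ; 110 left.
Oats/tier1 (11): +45 ; 65 left.
Sorghum/tier1 (9): +30 ; 35 left.
Sorghum/tier2: +35 of 60 at 6; pool empty.
Total = 14×50 + 11×45 + 9×30 + 6×35 = 1675.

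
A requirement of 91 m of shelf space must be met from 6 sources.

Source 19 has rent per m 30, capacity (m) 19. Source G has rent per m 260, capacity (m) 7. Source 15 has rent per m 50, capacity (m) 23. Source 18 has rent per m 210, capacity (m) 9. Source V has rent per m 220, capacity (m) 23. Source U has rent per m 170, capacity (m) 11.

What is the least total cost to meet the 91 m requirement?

Fill from the cheapest source first.
Source 19 (30): use full 19 → 72 m to go.
Take 23 from Source 15 at 50 → need 49 more.
Source U (170): use full 11 → 38 m to go.
Source 18 (210): use full 9 → 29 m to go.
Source V (220): use full 23 → 6 m to go.
Take 6 from Source G at 260 to finish.
Cost = 19×30 + 23×50 + 11×170 + 9×210 + 23×220 + 6×260 = 12100.

12100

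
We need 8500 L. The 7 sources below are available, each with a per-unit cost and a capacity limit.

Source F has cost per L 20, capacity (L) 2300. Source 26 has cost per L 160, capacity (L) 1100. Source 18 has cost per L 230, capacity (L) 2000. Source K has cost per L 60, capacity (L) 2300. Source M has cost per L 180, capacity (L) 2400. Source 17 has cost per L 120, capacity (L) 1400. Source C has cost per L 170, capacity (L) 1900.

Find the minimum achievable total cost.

766000

Fill from the cheapest source first.
Take 2300 from Source F at 20 → need 6200 more.
Source K (60): use full 2300 → 3900 L to go.
Source 17 at 120: take all 1400 L → 2500 still needed.
Source 26 (160): use full 1100 → 1400 L to go.
Source C (170): take the remaining 1400 → done.
Source M, Source 18: unused.
Cost = 2300×20 + 2300×60 + 1400×120 + 1100×160 + 1400×170 = 766000.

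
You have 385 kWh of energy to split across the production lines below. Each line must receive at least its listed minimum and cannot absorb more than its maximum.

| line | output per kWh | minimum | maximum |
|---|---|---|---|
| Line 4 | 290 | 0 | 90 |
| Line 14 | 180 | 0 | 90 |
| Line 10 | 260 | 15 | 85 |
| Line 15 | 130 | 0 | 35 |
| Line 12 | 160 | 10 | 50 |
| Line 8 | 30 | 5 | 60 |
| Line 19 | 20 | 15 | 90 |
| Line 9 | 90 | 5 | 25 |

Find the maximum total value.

Meeting every minimum uses 0+0+15+0+10+5+15+5 = 50 kWh, leaving 335.
Rank by output per kWh: Line 4 290 > Line 10 260 > Line 14 180 > Line 12 160 > Line 15 130 > Line 9 90 > Line 8 30 > Line 19 20.
Line 4: +90 to 90 (cap) ; 245 left.
Line 10: +70 to 85 (cap) ; 175 left.
Line 14: +90 to 90 (cap) ; 85 left.
Line 12: +40 to 50 (cap) ; 45 left.
Give Line 15 35 more to hit its cap of 35 ; 10 left.
Only 10 left; Line 9 takes them to reach 15.
Total = 290×90 + 180×90 + 260×85 + 130×35 + 160×50 + 30×5 + 20×15 + 90×15 = 78750.

78750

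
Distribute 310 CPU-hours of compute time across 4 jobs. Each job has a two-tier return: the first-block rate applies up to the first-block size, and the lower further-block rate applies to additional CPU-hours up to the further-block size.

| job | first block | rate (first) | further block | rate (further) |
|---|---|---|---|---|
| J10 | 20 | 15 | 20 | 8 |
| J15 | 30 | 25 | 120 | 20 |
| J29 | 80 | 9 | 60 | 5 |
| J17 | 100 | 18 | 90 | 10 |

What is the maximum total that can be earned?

5650

Rank every tier by rate: J15/tier1 25 > J15/tier2 20 > J17/tier1 18 > J10/tier1 15 > J17/tier2 10 > J29/tier1 9 > J10/tier2 8 > J29/tier2 5.
Fill J15 tier1 block (30 at 25) — 280 left.
Fill J15 tier2 block (120 at 20) — 160 left.
Fill J17 tier1 block (100 at 18) — 60 left.
J10/tier1 (15): +20 — 40 left.
J17/tier2: +40 of 90 at 10; pool empty.
Total = 25×30 + 20×120 + 18×100 + 15×20 + 10×40 = 5650.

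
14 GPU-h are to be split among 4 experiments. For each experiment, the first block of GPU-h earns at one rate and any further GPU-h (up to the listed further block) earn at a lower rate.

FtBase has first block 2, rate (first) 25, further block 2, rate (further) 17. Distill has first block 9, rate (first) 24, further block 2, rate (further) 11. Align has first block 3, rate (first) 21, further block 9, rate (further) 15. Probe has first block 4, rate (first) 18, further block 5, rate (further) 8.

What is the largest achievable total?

329

Order all 8 blocks by rate: FtBase/first 25 > Distill/first 24 > Align/first 21 > Probe/first 18 > FtBase/second 17 > Align/second 15 > Distill/second 11 > Probe/second 8.
FtBase/first (25): +2 — 12 left.
Distill/first (24): +9 — 3 left.
Align first at 21: fill all 3 — 0 left.
Total = 25×2 + 24×9 + 21×3 = 329.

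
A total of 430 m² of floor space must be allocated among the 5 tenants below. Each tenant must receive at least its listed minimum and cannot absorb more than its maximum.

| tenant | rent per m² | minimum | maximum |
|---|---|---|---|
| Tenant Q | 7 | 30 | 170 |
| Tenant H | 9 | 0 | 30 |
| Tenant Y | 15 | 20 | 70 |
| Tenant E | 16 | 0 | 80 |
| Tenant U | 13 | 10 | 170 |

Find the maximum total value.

5370

Meeting every minimum uses 30+0+20+0+10 = 60 m², leaving 370.
Order the tenants by rent per m²: Tenant E 16 > Tenant Y 15 > Tenant U 13 > Tenant H 9 > Tenant Q 7.
Tenant E: +80 to 80 (cap) → 290 left.
Tenant Y: +50 to 70 (cap) → 240 left.
Give Tenant U 160 more to hit its cap of 170 → 80 left.
Give Tenant H 30 more to hit its cap of 30 → 50 left.
Tenant Q: +50 (room for 140) → 80. Pool exhausted.
Total = 7×80 + 9×30 + 15×70 + 16×80 + 13×170 = 5370.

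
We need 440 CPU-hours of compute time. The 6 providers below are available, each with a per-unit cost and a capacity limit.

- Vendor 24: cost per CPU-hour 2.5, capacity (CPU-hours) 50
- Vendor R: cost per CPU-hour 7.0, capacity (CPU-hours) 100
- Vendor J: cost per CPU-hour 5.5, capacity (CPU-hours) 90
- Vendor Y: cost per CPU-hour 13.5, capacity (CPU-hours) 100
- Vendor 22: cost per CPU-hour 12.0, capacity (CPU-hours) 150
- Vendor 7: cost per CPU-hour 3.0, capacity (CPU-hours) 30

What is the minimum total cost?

Cheapest first:
Vendor 24 (2.5): use full 50 → 390 CPU-hours to go.
Vendor 7 (3.0): use full 30 → 360 CPU-hours to go.
Vendor J (5.5): use full 90 → 270 CPU-hours to go.
Take 100 from Vendor R at 7.0 → need 170 more.
Vendor 22 (12.0): use full 150 → 20 CPU-hours to go.
Vendor Y (13.5): take the remaining 20 → done.
Cost = 50×2.5 + 30×3.0 + 90×5.5 + 100×7.0 + 150×12.0 + 20×13.5 = 3480.

3480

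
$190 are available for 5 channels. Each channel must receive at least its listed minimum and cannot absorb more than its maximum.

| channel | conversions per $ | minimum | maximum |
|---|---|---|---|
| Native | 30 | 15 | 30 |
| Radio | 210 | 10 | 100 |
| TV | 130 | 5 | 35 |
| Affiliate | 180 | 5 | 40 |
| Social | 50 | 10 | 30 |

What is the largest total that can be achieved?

32400

Meeting every minimum uses 15+10+5+5+10 = 45 $, leaving 145.
Order the channels by conversions per $: Radio 210 > Affiliate 180 > TV 130 > Social 50 > Native 30.
Give Radio 90 more to hit its cap of 100 ; 55 left.
Give Affiliate 35 more to hit its cap of 40 ; 20 left.
Only 20 left; TV takes them to reach 25.
Total = 30×15 + 210×100 + 130×25 + 180×40 + 50×10 = 32400.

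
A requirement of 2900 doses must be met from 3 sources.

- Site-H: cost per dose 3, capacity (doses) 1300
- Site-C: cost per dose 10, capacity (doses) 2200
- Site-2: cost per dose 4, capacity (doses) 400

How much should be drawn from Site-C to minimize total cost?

Cheapest first:
Site-H (3): use full 1300 → 1600 doses to go.
Site-2 at 4: take all 400 doses → 1200 still needed.
Take 1200 from Site-C at 10 to finish.

1200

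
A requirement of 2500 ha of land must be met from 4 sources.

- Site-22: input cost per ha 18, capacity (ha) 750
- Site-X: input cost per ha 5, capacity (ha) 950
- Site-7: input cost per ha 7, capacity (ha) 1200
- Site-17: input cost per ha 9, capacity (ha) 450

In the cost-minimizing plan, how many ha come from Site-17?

350

Cheapest first:
Site-X (5): use full 950 — 1550 ha to go.
Site-7 (7): use full 1200 — 350 ha to go.
Site-17 (9): take the remaining 350 — done.
Site-22: unused.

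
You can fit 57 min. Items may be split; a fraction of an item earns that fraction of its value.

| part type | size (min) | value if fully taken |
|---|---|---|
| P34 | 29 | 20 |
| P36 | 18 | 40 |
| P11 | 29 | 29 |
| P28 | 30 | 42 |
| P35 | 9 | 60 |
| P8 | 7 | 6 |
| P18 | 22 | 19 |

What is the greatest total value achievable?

Sort by value density: P35 60/9≈6.67, P36 40/18≈2.22, P28 42/30≈1.4, P11 29/29≈1, P18 19/22≈0.864, P8 6/7≈0.857, P34 20/29≈0.69.
All 9 min of P35 fit (value 60) ; 48 remain.
All 18 min of P36 fit (value 40) ; 30 remain.
P28: take in full, 30 min for value 42 ; 0 left.
Total value = 142.

142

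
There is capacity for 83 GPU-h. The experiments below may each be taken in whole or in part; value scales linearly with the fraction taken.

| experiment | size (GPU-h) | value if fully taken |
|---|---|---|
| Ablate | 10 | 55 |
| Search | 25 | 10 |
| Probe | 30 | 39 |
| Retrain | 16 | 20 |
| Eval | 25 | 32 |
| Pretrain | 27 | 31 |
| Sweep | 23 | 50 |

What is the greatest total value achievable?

Rank by value-to-size ratio: Ablate 55/10≈5.5, Sweep 50/23≈2.17, Probe 39/30≈1.3, Eval 32/25≈1.28, Retrain 20/16≈1.25, Pretrain 31/27≈1.15, Search 10/25≈0.4.
All 10 GPU-h of Ablate fit (value 55) → 73 remain.
All 23 GPU-h of Sweep fit (value 50) → 50 remain.
Probe: take in full, 30 GPU-h for value 39 → 20 left.
Only 20 GPU-h remain; take 20/25 of Eval for value 32×20/25 = 25.6.
Total value = 169.6.

169.6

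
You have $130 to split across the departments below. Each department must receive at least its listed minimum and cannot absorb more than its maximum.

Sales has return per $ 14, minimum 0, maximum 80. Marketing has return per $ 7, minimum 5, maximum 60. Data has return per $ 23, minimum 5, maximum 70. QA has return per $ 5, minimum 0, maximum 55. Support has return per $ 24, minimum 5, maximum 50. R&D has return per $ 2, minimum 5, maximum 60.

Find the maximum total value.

Meeting every minimum uses 0+5+5+0+5+5 = 20 $, leaving 110.
Rank by return per $: Support 24 > Data 23 > Sales 14 > Marketing 7 > QA 5 > R&D 2.
Support takes 45 more to reach its cap of 50 — 65 left.
Give Data 65 more to hit its cap of 70 — 0 left.
Total = 7×5 + 23×70 + 24×50 + 2×5 = 2855.

2855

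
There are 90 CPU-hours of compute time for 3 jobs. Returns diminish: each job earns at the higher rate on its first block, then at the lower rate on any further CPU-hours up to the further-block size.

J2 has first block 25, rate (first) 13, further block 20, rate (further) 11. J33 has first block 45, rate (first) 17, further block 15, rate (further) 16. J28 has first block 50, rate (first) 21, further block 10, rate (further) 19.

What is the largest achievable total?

Order all 6 blocks by rate: J28/first 21 > J28/second 19 > J33/first 17 > J33/second 16 > J2/first 13 > J2/second 11.
J28 first at 21: fill all 50 ; 40 left.
J28/second (19): +10 ; 30 left.
J33 first at 17: only 30 left, fill 30.
Total = 21×50 + 19×10 + 17×30 = 1750.

1750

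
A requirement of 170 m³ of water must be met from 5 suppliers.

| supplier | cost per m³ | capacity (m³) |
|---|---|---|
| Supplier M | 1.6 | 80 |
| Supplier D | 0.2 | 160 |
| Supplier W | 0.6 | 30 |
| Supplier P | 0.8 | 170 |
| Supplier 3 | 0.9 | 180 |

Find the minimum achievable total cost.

38

Fill from the cheapest supplier first.
Supplier D at 0.2: take all 160 m³ — 10 still needed.
Take 10 from Supplier W at 0.6 to finish.
Supplier P, Supplier 3, Supplier M: unused.
Cost = 160×0.2 + 10×0.6 = 38.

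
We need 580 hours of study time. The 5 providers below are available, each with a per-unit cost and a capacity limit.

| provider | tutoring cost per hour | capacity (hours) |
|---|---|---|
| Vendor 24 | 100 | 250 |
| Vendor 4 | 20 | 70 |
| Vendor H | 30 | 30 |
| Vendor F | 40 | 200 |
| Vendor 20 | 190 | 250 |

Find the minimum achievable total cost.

Cheapest first:
Vendor 4 (20): use full 70 → 510 hours to go.
Vendor H (30): use full 30 → 480 hours to go.
Vendor F at 40: take all 200 hours → 280 still needed.
Vendor 24 (100): use full 250 → 30 hours to go.
Vendor 20 (190): take the remaining 30 → done.
Cost = 70×20 + 30×30 + 200×40 + 250×100 + 30×190 = 41000.

41000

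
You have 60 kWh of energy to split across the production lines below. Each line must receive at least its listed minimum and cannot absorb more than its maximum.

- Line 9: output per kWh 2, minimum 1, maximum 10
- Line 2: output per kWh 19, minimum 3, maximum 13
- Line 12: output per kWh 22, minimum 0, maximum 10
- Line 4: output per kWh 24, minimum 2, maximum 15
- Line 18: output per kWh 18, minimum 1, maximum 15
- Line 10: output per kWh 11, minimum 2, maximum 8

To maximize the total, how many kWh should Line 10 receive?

6

Meeting every minimum uses 1+3+0+2+1+2 = 9 kWh, leaving 51.
Rank by output per kWh: Line 4 24 > Line 12 22 > Line 2 19 > Line 18 18 > Line 10 11 > Line 9 2.
Line 4: +13 to 15 (cap) — 38 left.
Give Line 12 10 more to hit its cap of 10 — 28 left.
Line 2: +10 to 13 (cap) — 18 left.
Line 18 takes 14 more to reach its cap of 15 — 4 left.
Line 10 has room for 6 more but only 4 remain, so it gets 6.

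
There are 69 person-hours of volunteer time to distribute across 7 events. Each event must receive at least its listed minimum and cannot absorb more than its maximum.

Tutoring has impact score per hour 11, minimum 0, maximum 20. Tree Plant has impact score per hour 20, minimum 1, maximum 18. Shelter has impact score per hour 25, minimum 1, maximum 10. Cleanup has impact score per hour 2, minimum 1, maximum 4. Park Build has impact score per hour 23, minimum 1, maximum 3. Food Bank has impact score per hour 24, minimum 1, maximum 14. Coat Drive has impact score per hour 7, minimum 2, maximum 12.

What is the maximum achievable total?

Meeting every minimum uses 0+1+1+1+1+1+2 = 7 person-hours, leaving 62.
Order the events by impact score per hour: Shelter 25 > Food Bank 24 > Park Build 23 > Tree Plant 20 > Tutoring 11 > Coat Drive 7 > Cleanup 2.
Shelter: +9 to 10 (cap) — 53 left.
Give Food Bank 13 more to hit its cap of 14 — 40 left.
Give Park Build 2 more to hit its cap of 3 — 38 left.
Give Tree Plant 17 more to hit its cap of 18 — 21 left.
Give Tutoring 20 more to hit its cap of 20 — 1 left.
Only 1 left; Coat Drive takes them to reach 3.
Total = 11×20 + 20×18 + 25×10 + 2×1 + 23×3 + 24×14 + 7×3 = 1258.

1258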